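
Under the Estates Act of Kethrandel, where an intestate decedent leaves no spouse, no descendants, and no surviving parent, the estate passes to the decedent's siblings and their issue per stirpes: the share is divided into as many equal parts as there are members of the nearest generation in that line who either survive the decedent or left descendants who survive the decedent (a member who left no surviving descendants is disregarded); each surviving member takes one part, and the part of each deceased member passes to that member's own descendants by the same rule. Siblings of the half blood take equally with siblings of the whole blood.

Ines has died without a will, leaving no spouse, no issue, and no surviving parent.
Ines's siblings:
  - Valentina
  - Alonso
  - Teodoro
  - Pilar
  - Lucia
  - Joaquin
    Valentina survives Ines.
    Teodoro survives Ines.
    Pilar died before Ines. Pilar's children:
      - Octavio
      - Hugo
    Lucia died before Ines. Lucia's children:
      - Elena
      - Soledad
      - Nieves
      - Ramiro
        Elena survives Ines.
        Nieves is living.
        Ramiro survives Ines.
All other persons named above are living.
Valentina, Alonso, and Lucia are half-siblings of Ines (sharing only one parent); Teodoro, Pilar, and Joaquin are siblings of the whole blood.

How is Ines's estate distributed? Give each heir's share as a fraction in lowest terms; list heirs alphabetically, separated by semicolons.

Alonso 1/6; Elena 1/24; Hugo 1/12; Joaquin 1/6; Nieves 1/24; Octavio 1/12; Ramiro 1/24; Soledad 1/24; Teodoro 1/6; Valentina 1/6

No spouse, descendants, or parent survives, so the estate passes to Ines's siblings per stirpes.
Half-blood and whole-blood siblings take equally under the stated rule.
The estate is divided into 6 equal shares of 1/6 among Valentina, Alonso, Teodoro, Pilar, Lucia, Joaquin.
Valentina is living and takes 1/6.
Alonso is living and takes 1/6.
Teodoro is living and takes 1/6.
Pilar predeceased; the 1/6 allotted to Pilar's branch passes to Pilar's issue by representation.
The 1/6 is divided into 2 equal shares of 1/12 among Octavio, Hugo.
Octavio is living and takes 1/12.
Hugo is living and takes 1/12.
Lucia predeceased; the 1/6 allotted to Lucia's branch passes to Lucia's issue by representation.
The 1/6 is divided into 4 equal shares of 1/24 among Elena, Soledad, Nieves, Ramiro.
Elena is living and takes 1/24.
Soledad is living and takes 1/24.
Nieves is living and takes 1/24.
Ramiro is living and takes 1/24.
Joaquin is living and takes 1/6.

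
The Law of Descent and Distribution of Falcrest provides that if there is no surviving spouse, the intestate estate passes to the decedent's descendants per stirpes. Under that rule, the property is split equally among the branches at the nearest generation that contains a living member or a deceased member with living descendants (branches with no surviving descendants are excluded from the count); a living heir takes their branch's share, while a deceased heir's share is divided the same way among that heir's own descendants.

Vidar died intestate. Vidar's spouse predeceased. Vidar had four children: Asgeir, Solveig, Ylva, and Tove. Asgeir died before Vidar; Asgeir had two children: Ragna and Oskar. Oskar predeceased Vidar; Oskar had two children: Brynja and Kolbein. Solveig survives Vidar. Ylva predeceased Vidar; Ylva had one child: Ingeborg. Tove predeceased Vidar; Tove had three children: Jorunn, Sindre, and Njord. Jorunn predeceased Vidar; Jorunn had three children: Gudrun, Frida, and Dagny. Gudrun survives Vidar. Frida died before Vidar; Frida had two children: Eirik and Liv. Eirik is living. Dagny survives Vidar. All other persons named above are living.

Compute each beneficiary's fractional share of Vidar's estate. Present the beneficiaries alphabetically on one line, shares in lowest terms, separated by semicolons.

There is no surviving spouse, so the entire estate passes to Vidar's descendants per stirpes.
The estate is divided into 4 equal shares of 1/4 among Asgeir, Solveig, Ylva, Tove.
Asgeir predeceased; the 1/4 allotted to Asgeir's branch passes to Asgeir's issue by representation.
The 1/4 is divided into 2 equal shares of 1/8 among Ragna, Oskar.
Ragna is living and takes 1/8.
Oskar predeceased; the 1/8 allotted to Oskar's branch passes to Oskar's issue by representation.
The 1/8 is divided into 2 equal shares of 1/16 among Brynja, Kolbein.
Brynja is living and takes 1/16.
Kolbein is living and takes 1/16.
Solveig is living and takes 1/4.
Ylva predeceased; the 1/4 allotted to Ylva's branch passes to Ylva's issue by representation.
Ingeborg is the sole taker at this level and receives the full 1/4.
Tove predeceased; the 1/4 allotted to Tove's branch passes to Tove's issue by representation.
The 1/4 is divided into 3 equal shares of 1/12 among Jorunn, Sindre, Njord.
Jorunn predeceased; the 1/12 allotted to Jorunn's branch passes to Jorunn's issue by representation.
The 1/12 is divided into 3 equal shares of 1/36 among Gudrun, Frida, Dagny.
Gudrun is living and takes 1/36.
Frida predeceased; the 1/36 allotted to Frida's branch passes to Frida's issue by representation.
The 1/36 is divided into 2 equal shares of 1/72 among Eirik, Liv.
Eirik is living and takes 1/72.
Liv is living and takes 1/72.
Dagny is living and takes 1/36.
Sindre is living and takes 1/12.
Njord is living and takes 1/12.

Brynja 1/16; Dagny 1/36; Eirik 1/72; Gudrun 1/36; Ingeborg 1/4; Kolbein 1/16; Liv 1/72; Njord 1/12; Ragna 1/8; Sindre 1/12; Solveig 1/4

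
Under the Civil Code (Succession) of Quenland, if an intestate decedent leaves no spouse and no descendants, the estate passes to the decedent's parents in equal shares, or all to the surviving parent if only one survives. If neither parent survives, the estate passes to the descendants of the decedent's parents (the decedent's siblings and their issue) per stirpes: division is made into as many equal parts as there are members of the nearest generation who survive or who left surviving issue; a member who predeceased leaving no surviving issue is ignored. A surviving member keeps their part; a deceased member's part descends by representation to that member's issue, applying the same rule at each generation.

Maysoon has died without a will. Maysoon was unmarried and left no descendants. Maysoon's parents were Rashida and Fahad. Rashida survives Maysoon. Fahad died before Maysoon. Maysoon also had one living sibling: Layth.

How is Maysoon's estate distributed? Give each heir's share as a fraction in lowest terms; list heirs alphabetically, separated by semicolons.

Only one parent, Rashida, survives, so Rashida takes the entire estate. The siblings take nothing because a surviving parent has priority.

Rashida 1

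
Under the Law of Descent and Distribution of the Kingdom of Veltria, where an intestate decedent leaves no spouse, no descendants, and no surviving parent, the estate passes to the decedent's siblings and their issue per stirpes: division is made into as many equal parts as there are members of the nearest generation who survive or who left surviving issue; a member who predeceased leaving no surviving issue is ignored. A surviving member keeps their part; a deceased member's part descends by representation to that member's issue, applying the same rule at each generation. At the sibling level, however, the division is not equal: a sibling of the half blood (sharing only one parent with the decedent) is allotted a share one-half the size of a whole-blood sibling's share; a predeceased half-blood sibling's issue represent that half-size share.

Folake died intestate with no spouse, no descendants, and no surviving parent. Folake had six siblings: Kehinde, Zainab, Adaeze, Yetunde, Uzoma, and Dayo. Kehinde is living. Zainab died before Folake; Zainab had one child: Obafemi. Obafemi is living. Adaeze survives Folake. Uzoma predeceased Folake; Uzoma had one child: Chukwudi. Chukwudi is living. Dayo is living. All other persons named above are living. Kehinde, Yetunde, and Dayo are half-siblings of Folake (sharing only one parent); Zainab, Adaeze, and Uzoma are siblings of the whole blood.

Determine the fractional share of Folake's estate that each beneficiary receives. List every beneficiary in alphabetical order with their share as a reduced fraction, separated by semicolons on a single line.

No spouse, descendants, or parent survives, so the estate passes to Folake's siblings per stirpes.
Half-blood siblings count for one-half the weight of whole-blood siblings at the initial division.
Dividing 1 in proportion to weights (total weight 9/2): Kehinde (weight 1/2) → 1/9; Zainab (weight 1) → 2/9; Adaeze (weight 1) → 2/9; Yetunde (weight 1/2) → 1/9; Uzoma (weight 1) → 2/9; Dayo (weight 1/2) → 1/9.
Kehinde is living and takes 1/9.
Zainab predeceased; the 2/9 allotted to Zainab's branch passes to Zainab's issue by representation.
Obafemi is the sole taker at this level and receives the full 2/9.
Adaeze is living and takes 2/9.
Yetunde is living and takes 1/9.
Uzoma predeceased; the 2/9 allotted to Uzoma's branch passes to Uzoma's issue by representation.
Chukwudi is the sole taker at this level and receives the full 2/9.
Dayo is living and takes 1/9.

Adaeze 2/9; Chukwudi 2/9; Dayo 1/9; Kehinde 1/9; Obafemi 2/9; Yetunde 1/9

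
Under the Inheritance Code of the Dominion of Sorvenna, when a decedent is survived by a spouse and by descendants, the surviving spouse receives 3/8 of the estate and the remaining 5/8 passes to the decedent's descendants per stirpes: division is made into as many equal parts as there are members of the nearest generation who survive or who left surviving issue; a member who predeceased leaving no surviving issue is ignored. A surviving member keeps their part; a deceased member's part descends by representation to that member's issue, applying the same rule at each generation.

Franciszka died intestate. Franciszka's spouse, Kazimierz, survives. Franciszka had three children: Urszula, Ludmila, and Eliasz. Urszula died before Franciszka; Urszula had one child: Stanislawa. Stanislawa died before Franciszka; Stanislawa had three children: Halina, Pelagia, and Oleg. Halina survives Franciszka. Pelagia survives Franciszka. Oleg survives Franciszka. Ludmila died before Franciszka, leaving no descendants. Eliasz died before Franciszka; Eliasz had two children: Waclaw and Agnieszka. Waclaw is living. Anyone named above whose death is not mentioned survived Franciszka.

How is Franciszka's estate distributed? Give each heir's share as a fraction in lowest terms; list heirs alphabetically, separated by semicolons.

Agnieszka 5/32; Halina 5/48; Kazimierz 3/8; Oleg 5/48; Pelagia 5/48; Waclaw 5/32

Kazimierz, as surviving spouse, takes 3/8.
The remaining 5/8 passes to Franciszka's descendants per stirpes.
Ludmila left no surviving issue, so that branch lapses and is disregarded.
The 5/8 is divided into 2 equal shares of 5/16 among Urszula, Eliasz.
Urszula predeceased; the 5/16 allotted to Urszula's branch passes to Urszula's issue by representation.
Stanislawa's line is the sole branch at this level, so the full 5/16 passes to Stanislawa's issue by representation.
The 5/16 is divided into 3 equal shares of 5/48 among Halina, Pelagia, Oleg.
Halina is living and takes 5/48.
Pelagia is living and takes 5/48.
Oleg is living and takes 5/48.
Eliasz predeceased; the 5/16 allotted to Eliasz's branch passes to Eliasz's issue by representation.
The 5/16 is divided into 2 equal shares of 5/32 among Waclaw, Agnieszka.
Waclaw is living and takes 5/32.
Agnieszka is living and takes 5/32.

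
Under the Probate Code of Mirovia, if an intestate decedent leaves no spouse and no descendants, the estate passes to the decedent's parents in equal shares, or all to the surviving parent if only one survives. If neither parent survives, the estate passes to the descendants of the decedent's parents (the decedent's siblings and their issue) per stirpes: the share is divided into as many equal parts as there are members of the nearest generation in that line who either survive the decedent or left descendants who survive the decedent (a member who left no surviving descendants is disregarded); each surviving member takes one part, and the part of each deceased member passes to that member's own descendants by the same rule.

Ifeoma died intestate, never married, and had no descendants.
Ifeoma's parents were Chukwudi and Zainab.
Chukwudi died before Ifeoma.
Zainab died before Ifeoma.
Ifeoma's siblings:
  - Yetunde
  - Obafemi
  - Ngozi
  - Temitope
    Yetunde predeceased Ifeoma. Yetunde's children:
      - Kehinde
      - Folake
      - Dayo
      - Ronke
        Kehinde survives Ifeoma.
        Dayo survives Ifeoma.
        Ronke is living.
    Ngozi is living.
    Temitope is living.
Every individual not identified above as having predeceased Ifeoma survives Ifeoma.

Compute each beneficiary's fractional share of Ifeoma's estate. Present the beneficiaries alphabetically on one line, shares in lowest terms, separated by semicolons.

Neither parent survives and there are no descendants, so the estate passes to Ifeoma's siblings and their issue per stirpes.
The estate is divided into 4 equal shares of 1/4 among Yetunde, Obafemi, Ngozi, Temitope.
Yetunde predeceased; the 1/4 allotted to Yetunde's branch passes to Yetunde's issue by representation.
The 1/4 is divided into 4 equal shares of 1/16 among Kehinde, Folake, Dayo, Ronke.
Kehinde is living and takes 1/16.
Folake is living and takes 1/16.
Dayo is living and takes 1/16.
Ronke is living and takes 1/16.
Obafemi is living and takes 1/4.
Ngozi is living and takes 1/4.
Temitope is living and takes 1/4.

Dayo 1/16; Folake 1/16; Kehinde 1/16; Ngozi 1/4; Obafemi 1/4; Ronke 1/16; Temitope 1/4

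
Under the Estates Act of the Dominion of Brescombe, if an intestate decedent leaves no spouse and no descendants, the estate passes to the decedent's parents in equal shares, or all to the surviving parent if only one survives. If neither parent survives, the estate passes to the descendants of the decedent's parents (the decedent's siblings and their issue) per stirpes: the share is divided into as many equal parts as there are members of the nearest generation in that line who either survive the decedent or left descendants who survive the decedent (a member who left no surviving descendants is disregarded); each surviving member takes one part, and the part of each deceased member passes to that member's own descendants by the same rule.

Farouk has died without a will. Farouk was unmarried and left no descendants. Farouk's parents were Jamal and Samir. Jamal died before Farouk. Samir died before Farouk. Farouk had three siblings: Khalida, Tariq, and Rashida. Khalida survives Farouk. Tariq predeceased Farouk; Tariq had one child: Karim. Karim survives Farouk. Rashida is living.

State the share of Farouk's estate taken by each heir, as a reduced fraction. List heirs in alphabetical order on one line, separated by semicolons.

Karim 1/3; Khalida 1/3; Rashida 1/3

Neither parent survives and there are no descendants, so the estate passes to Farouk's siblings and their issue per stirpes.
The estate is divided into 3 equal shares of 1/3 among Khalida, Tariq, Rashida.
Khalida is living and takes 1/3.
Tariq predeceased; the 1/3 allotted to Tariq's branch passes to Tariq's issue by representation.
Karim is the sole taker at this level and receives the full 1/3.
Rashida is living and takes 1/3.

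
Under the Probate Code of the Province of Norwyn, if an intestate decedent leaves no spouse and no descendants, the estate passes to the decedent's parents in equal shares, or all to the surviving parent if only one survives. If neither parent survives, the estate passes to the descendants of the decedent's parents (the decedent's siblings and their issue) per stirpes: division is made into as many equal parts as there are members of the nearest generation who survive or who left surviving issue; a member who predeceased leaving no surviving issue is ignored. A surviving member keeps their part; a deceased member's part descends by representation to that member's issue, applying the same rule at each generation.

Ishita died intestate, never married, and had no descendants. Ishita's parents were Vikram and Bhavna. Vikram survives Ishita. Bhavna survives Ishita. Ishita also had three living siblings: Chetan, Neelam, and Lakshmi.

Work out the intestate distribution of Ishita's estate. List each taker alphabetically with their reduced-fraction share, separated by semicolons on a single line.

Both parents survive, so Vikram and Bhavna each take 1/2. The siblings take nothing because a surviving parent has priority.

Bhavna 1/2; Vikram 1/2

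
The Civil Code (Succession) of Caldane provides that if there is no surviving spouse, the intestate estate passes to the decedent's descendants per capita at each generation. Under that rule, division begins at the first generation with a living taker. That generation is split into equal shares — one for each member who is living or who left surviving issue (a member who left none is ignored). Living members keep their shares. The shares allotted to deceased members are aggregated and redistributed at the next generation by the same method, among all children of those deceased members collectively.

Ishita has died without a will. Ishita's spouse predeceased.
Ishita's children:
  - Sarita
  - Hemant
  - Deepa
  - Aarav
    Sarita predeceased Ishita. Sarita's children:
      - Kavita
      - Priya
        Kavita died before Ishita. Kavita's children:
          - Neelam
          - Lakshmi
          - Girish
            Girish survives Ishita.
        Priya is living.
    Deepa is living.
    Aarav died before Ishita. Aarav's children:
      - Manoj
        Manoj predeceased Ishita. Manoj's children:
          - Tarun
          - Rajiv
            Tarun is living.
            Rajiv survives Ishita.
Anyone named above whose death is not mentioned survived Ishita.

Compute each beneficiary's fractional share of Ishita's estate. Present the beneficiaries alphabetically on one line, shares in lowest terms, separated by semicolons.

Deepa 1/4; Girish 1/15; Hemant 1/4; Lakshmi 1/15; Neelam 1/15; Priya 1/6; Rajiv 1/15; Tarun 1/15

There is no surviving spouse, so the entire estate passes to Ishita's descendants per capita at each generation.
At generation 1 (Sarita, Hemant, Deepa, Aarav) there are 4 shares of (1)/4 = 1/4 each.
Living: Hemant and Deepa — each takes 1/4.
Deceased: Sarita and Aarav. Their combined 1/2 is pooled and carried to generation 2.
At generation 2 (Kavita, Priya, Manoj) there are 3 shares of (1/2)/3 = 1/6 each.
Living: Priya — each takes 1/6.
Deceased: Kavita and Manoj. Their combined 1/3 is pooled and carried to generation 3.
At generation 3 (Neelam, Lakshmi, Girish, Tarun, Rajiv) there are 5 shares of (1/3)/5 = 1/15 each.
Living: Neelam, Lakshmi, Girish, Tarun, and Rajiv — each takes 1/15.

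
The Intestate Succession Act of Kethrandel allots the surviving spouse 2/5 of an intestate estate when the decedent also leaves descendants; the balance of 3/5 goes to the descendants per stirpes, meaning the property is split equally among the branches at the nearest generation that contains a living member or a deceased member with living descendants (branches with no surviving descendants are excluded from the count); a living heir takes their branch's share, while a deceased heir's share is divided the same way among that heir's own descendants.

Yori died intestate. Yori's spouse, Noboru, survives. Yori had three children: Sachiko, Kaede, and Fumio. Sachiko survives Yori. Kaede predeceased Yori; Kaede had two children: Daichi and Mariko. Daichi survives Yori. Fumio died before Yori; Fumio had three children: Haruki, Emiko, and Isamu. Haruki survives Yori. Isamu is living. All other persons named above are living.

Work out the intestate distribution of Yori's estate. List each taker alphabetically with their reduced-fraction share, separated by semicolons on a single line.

Daichi 1/10; Emiko 1/15; Haruki 1/15; Isamu 1/15; Mariko 1/10; Noboru 2/5; Sachiko 1/5

Noboru, as surviving spouse, takes 2/5.
The remaining 3/5 passes to Yori's descendants per stirpes.
The 3/5 is divided into 3 equal shares of 1/5 among Sachiko, Kaede, Fumio.
Sachiko is living and takes 1/5.
Kaede predeceased; the 1/5 allotted to Kaede's branch passes to Kaede's issue by representation.
The 1/5 is divided into 2 equal shares of 1/10 among Daichi, Mariko.
Daichi is living and takes 1/10.
Mariko is living and takes 1/10.
Fumio predeceased; the 1/5 allotted to Fumio's branch passes to Fumio's issue by representation.
The 1/5 is divided into 3 equal shares of 1/15 among Haruki, Emiko, Isamu.
Haruki is living and takes 1/15.
Emiko is living and takes 1/15.
Isamu is living and takes 1/15.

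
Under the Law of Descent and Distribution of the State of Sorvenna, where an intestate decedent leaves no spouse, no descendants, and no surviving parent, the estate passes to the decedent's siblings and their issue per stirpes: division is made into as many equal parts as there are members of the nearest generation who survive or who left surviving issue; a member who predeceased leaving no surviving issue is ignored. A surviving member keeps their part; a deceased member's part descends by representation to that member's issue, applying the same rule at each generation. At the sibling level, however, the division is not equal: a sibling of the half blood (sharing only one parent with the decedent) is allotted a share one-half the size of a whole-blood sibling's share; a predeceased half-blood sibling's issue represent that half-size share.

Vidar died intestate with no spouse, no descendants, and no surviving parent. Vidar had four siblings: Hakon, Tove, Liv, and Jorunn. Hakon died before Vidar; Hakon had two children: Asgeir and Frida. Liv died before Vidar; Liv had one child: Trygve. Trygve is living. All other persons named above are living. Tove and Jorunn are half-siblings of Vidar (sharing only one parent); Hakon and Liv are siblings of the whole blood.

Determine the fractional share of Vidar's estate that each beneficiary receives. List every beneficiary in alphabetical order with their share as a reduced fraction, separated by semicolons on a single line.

No spouse, descendants, or parent survives, so the estate passes to Vidar's siblings per stirpes.
Half-blood siblings count for one-half the weight of whole-blood siblings at the initial division.
Dividing 1 in proportion to weights (total weight 3): Hakon (weight 1) → 1/3; Tove (weight 1/2) → 1/6; Liv (weight 1) → 1/3; Jorunn (weight 1/2) → 1/6.
Hakon predeceased; the 1/3 allotted to Hakon's branch passes to Hakon's issue by representation.
The 1/3 is divided into 2 equal shares of 1/6 among Asgeir, Frida.
Asgeir is living and takes 1/6.
Frida is living and takes 1/6.
Tove is living and takes 1/6.
Liv predeceased; the 1/3 allotted to Liv's branch passes to Liv's issue by representation.
Trygve is the sole taker at this level and receives the full 1/3.
Jorunn is living and takes 1/6.

Asgeir 1/6; Frida 1/6; Jorunn 1/6; Tove 1/6; Trygve 1/3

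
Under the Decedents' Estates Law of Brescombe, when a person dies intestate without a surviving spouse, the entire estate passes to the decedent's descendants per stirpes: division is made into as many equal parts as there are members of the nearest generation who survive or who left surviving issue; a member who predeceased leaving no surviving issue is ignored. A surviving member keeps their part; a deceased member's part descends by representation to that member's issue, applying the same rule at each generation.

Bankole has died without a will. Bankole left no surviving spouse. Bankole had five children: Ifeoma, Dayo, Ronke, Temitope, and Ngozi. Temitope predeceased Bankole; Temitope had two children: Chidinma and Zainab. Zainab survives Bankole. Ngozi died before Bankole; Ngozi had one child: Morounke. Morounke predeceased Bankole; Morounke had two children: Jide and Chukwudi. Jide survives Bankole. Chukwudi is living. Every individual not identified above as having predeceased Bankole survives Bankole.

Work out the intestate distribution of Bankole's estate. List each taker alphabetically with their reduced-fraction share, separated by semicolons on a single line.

There is no surviving spouse, so the entire estate passes to Bankole's descendants per stirpes.
The estate is divided into 5 equal shares of 1/5 among Ifeoma, Dayo, Ronke, Temitope, Ngozi.
Ifeoma is living and takes 1/5.
Dayo is living and takes 1/5.
Ronke is living and takes 1/5.
Temitope predeceased; the 1/5 allotted to Temitope's branch passes to Temitope's issue by representation.
The 1/5 is divided into 2 equal shares of 1/10 among Chidinma, Zainab.
Chidinma is living and takes 1/10.
Zainab is living and takes 1/10.
Ngozi predeceased; the 1/5 allotted to Ngozi's branch passes to Ngozi's issue by representation.
Morounke's line is the sole branch at this level, so the full 1/5 passes to Morounke's issue by representation.
The 1/5 is divided into 2 equal shares of 1/10 among Jide, Chukwudi.
Jide is living and takes 1/10.
Chukwudi is living and takes 1/10.

Chidinma 1/10; Chukwudi 1/10; Dayo 1/5; Ifeoma 1/5; Jide 1/10; Ronke 1/5; Zainab 1/10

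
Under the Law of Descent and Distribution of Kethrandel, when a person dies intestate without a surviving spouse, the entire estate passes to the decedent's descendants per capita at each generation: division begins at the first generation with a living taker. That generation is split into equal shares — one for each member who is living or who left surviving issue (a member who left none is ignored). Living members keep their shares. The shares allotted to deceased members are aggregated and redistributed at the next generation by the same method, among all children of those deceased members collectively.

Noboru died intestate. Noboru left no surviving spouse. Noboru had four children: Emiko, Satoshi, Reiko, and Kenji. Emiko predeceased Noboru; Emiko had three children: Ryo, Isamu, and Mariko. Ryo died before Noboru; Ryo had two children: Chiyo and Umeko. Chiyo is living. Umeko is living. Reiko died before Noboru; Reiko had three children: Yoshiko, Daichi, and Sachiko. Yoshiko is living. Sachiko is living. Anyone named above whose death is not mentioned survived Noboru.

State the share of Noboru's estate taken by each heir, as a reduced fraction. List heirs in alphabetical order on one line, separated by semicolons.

Chiyo 1/24; Daichi 1/12; Isamu 1/12; Kenji 1/4; Mariko 1/12; Sachiko 1/12; Satoshi 1/4; Umeko 1/24; Yoshiko 1/12

There is no surviving spouse, so the entire estate passes to Noboru's descendants per capita at each generation.
At generation 1 (Emiko, Satoshi, Reiko, Kenji) there are 4 shares of (1)/4 = 1/4 each.
Living: Satoshi and Kenji — each takes 1/4.
Deceased: Emiko and Reiko. Their combined 1/2 is pooled and carried to generation 2.
At generation 2 (Ryo, Isamu, Mariko, Yoshiko, Daichi, Sachiko) there are 6 shares of (1/2)/6 = 1/12 each.
Living: Isamu, Mariko, Yoshiko, Daichi, and Sachiko — each takes 1/12.
Deceased: Ryo. That 1/12 share is carried to generation 3.
At generation 3 (Chiyo, Umeko) there are 2 shares of (1/12)/2 = 1/24 each.
Living: Chiyo and Umeko — each takes 1/24.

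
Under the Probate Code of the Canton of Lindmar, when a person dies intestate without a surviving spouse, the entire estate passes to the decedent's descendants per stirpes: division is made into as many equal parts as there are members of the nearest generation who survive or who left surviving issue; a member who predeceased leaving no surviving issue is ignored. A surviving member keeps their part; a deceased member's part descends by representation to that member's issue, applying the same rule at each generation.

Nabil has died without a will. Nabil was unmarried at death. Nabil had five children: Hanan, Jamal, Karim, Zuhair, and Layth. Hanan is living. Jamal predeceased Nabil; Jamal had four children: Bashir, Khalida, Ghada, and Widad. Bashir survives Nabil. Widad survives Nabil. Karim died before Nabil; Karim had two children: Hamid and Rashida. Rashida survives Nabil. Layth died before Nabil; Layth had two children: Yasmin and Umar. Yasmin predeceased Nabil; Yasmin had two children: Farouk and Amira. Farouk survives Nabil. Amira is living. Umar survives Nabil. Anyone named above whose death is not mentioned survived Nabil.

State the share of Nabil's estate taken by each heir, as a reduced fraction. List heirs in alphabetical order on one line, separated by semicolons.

Amira 1/20; Bashir 1/20; Farouk 1/20; Ghada 1/20; Hamid 1/10; Hanan 1/5; Khalida 1/20; Rashida 1/10; Umar 1/10; Widad 1/20; Zuhair 1/5

There is no surviving spouse, so the entire estate passes to Nabil's descendants per stirpes.
The estate is divided into 5 equal shares of 1/5 among Hanan, Jamal, Karim, Zuhair, Layth.
Hanan is living and takes 1/5.
Jamal predeceased; the 1/5 allotted to Jamal's branch passes to Jamal's issue by representation.
The 1/5 is divided into 4 equal shares of 1/20 among Bashir, Khalida, Ghada, Widad.
Bashir is living and takes 1/20.
Khalida is living and takes 1/20.
Ghada is living and takes 1/20.
Widad is living and takes 1/20.
Karim predeceased; the 1/5 allotted to Karim's branch passes to Karim's issue by representation.
The 1/5 is divided into 2 equal shares of 1/10 among Hamid, Rashida.
Hamid is living and takes 1/10.
Rashida is living and takes 1/10.
Zuhair is living and takes 1/5.
Layth predeceased; the 1/5 allotted to Layth's branch passes to Layth's issue by representation.
The 1/5 is divided into 2 equal shares of 1/10 among Yasmin, Umar.
Yasmin predeceased; the 1/10 allotted to Yasmin's branch passes to Yasmin's issue by representation.
The 1/10 is divided into 2 equal shares of 1/20 among Farouk, Amira.
Farouk is living and takes 1/20.
Amira is living and takes 1/20.
Umar is living and takes 1/10.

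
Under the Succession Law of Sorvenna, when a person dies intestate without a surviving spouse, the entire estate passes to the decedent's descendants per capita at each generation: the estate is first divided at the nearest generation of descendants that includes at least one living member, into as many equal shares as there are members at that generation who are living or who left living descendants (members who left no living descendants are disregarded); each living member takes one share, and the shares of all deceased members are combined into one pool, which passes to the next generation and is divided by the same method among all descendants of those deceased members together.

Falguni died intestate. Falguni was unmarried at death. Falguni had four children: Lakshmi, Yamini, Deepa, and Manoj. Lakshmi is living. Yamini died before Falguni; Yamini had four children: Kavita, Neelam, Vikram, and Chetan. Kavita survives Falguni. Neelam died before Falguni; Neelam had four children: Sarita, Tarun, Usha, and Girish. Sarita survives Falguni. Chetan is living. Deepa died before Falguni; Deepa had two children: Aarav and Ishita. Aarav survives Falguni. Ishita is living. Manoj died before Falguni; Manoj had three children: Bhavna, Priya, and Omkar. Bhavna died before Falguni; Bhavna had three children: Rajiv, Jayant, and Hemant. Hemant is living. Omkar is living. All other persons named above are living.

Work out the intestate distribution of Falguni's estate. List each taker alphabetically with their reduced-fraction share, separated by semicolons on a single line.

Aarav 1/12; Chetan 1/12; Girish 1/42; Hemant 1/42; Ishita 1/12; Jayant 1/42; Kavita 1/12; Lakshmi 1/4; Omkar 1/12; Priya 1/12; Rajiv 1/42; Sarita 1/42; Tarun 1/42; Usha 1/42; Vikram 1/12

There is no surviving spouse, so the entire estate passes to Falguni's descendants per capita at each generation.
At generation 1 (Lakshmi, Yamini, Deepa, Manoj) there are 4 shares of (1)/4 = 1/4 each.
Living: Lakshmi — each takes 1/4.
Deceased: Yamini, Deepa, and Manoj. Their combined 3/4 is pooled and carried to generation 2.
At generation 2 (Kavita, Neelam, Vikram, Chetan, Aarav, Ishita, Bhavna, Priya, Omkar) there are 9 shares of (3/4)/9 = 1/12 each.
Living: Kavita, Vikram, Chetan, Aarav, Ishita, Priya, and Omkar — each takes 1/12.
Deceased: Neelam and Bhavna. Their combined 1/6 is pooled and carried to generation 3.
At generation 3 (Sarita, Tarun, Usha, Girish, Rajiv, Jayant, Hemant) there are 7 shares of (1/6)/7 = 1/42 each.
Living: Sarita, Tarun, Usha, Girish, Rajiv, Jayant, and Hemant — each takes 1/42.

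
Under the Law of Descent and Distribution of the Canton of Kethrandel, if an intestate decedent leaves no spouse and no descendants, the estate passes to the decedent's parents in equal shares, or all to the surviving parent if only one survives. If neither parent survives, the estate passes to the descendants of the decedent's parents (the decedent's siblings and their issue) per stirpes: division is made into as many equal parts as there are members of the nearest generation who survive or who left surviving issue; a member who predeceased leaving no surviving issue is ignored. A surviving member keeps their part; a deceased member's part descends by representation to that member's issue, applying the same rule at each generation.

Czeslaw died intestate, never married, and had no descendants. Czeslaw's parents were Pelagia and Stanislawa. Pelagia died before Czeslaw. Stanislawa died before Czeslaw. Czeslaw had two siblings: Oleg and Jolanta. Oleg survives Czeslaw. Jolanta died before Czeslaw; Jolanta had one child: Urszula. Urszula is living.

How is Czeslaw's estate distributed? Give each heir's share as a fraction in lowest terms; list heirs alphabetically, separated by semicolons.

Oleg 1/2; Urszula 1/2

Neither parent survives and there are no descendants, so the estate passes to Czeslaw's siblings and their issue per stirpes.
The estate is divided into 2 equal shares of 1/2 among Oleg, Jolanta.
Oleg is living and takes 1/2.
Jolanta predeceased; the 1/2 allotted to Jolanta's branch passes to Jolanta's issue by representation.
Urszula is the sole taker at this level and receives the full 1/2.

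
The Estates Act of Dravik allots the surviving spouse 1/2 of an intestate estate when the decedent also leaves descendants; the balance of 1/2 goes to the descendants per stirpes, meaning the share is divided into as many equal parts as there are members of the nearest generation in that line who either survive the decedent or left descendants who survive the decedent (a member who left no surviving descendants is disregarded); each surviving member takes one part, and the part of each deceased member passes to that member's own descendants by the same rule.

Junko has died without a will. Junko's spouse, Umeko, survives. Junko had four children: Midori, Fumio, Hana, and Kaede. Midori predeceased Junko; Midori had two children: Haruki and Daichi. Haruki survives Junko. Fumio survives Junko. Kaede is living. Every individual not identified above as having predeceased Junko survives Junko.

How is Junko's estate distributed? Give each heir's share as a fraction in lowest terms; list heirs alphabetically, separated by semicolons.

Umeko, as surviving spouse, takes 1/2.
The remaining 1/2 passes to Junko's descendants per stirpes.
The 1/2 is divided into 4 equal shares of 1/8 among Midori, Fumio, Hana, Kaede.
Midori predeceased; the 1/8 allotted to Midori's branch passes to Midori's issue by representation.
The 1/8 is divided into 2 equal shares of 1/16 among Haruki, Daichi.
Haruki is living and takes 1/16.
Daichi is living and takes 1/16.
Fumio is living and takes 1/8.
Hana is living and takes 1/8.
Kaede is living and takes 1/8.

Daichi 1/16; Fumio 1/8; Hana 1/8; Haruki 1/16; Kaede 1/8; Umeko 1/2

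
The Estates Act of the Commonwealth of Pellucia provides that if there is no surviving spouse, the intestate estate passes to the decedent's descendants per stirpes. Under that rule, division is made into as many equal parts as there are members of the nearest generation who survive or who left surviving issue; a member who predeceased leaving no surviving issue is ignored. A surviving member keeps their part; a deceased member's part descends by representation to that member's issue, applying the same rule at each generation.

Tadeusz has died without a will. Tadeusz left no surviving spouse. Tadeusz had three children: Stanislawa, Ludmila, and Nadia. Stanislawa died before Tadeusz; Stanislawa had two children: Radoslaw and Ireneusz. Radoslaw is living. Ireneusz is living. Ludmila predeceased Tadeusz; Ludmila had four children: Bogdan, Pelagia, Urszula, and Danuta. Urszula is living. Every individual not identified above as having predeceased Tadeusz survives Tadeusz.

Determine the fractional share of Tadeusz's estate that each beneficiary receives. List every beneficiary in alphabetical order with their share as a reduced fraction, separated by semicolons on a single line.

Bogdan 1/12; Danuta 1/12; Ireneusz 1/6; Nadia 1/3; Pelagia 1/12; Radoslaw 1/6; Urszula 1/12

There is no surviving spouse, so the entire estate passes to Tadeusz's descendants per stirpes.
The estate is divided into 3 equal shares of 1/3 among Stanislawa, Ludmila, Nadia.
Stanislawa predeceased; the 1/3 allotted to Stanislawa's branch passes to Stanislawa's issue by representation.
The 1/3 is divided into 2 equal shares of 1/6 among Radoslaw, Ireneusz.
Radoslaw is living and takes 1/6.
Ireneusz is living and takes 1/6.
Ludmila predeceased; the 1/3 allotted to Ludmila's branch passes to Ludmila's issue by representation.
The 1/3 is divided into 4 equal shares of 1/12 among Bogdan, Pelagia, Urszula, Danuta.
Bogdan is living and takes 1/12.
Pelagia is living and takes 1/12.
Urszula is living and takes 1/12.
Danuta is living and takes 1/12.
Nadia is living and takes 1/3.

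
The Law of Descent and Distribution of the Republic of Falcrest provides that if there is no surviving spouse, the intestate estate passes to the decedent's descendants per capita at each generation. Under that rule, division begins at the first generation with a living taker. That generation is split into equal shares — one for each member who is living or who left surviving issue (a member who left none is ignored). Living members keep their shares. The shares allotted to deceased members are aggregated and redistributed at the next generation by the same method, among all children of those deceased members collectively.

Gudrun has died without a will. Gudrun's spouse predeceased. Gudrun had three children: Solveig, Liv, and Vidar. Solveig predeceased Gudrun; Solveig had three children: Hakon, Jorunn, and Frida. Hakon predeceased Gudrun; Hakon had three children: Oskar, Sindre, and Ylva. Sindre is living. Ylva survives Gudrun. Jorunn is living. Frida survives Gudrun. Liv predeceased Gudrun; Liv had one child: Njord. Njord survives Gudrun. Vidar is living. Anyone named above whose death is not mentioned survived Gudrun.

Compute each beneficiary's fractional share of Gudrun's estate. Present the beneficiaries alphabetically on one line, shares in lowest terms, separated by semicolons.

There is no surviving spouse, so the entire estate passes to Gudrun's descendants per capita at each generation.
At generation 1 (Solveig, Liv, Vidar) there are 3 shares of (1)/3 = 1/3 each.
Living: Vidar — each takes 1/3.
Deceased: Solveig and Liv. Their combined 2/3 is pooled and carried to generation 2.
At generation 2 (Hakon, Jorunn, Frida, Njord) there are 4 shares of (2/3)/4 = 1/6 each.
Living: Jorunn, Frida, and Njord — each takes 1/6.
Deceased: Hakon. That 1/6 share is carried to generation 3.
At generation 3 (Oskar, Sindre, Ylva) there are 3 shares of (1/6)/3 = 1/18 each.
Living: Oskar, Sindre, and Ylva — each takes 1/18.

Frida 1/6; Jorunn 1/6; Njord 1/6; Oskar 1/18; Sindre 1/18; Vidar 1/3; Ylva 1/18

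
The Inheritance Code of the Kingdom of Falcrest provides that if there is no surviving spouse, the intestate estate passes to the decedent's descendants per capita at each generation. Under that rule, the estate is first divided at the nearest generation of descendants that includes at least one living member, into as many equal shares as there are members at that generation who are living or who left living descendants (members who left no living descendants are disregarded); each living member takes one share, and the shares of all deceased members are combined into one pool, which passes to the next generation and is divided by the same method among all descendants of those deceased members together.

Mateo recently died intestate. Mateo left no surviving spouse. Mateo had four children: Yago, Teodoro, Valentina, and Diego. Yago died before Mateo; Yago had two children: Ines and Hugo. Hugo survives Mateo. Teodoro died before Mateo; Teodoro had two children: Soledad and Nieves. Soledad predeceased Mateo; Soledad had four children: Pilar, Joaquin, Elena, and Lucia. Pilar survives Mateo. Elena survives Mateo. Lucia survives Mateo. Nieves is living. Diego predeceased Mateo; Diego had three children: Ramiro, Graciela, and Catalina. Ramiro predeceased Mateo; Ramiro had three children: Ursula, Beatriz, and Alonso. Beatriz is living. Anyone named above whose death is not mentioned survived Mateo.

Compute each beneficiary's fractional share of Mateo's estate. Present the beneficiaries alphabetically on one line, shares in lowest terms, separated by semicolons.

Alonso 3/98; Beatriz 3/98; Catalina 3/28; Elena 3/98; Graciela 3/28; Hugo 3/28; Ines 3/28; Joaquin 3/98; Lucia 3/98; Nieves 3/28; Pilar 3/98; Ursula 3/98; Valentina 1/4

There is no surviving spouse, so the entire estate passes to Mateo's descendants per capita at each generation.
At generation 1 (Yago, Teodoro, Valentina, Diego) there are 4 shares of (1)/4 = 1/4 each.
Living: Valentina — each takes 1/4.
Deceased: Yago, Teodoro, and Diego. Their combined 3/4 is pooled and carried to generation 2.
At generation 2 (Ines, Hugo, Soledad, Nieves, Ramiro, Graciela, Catalina) there are 7 shares of (3/4)/7 = 3/28 each.
Living: Ines, Hugo, Nieves, Graciela, and Catalina — each takes 3/28.
Deceased: Soledad and Ramiro. Their combined 3/14 is pooled and carried to generation 3.
At generation 3 (Pilar, Joaquin, Elena, Lucia, Ursula, Beatriz, Alonso) there are 7 shares of (3/14)/7 = 3/98 each.
Living: Pilar, Joaquin, Elena, Lucia, Ursula, Beatriz, and Alonso — each takes 3/98.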